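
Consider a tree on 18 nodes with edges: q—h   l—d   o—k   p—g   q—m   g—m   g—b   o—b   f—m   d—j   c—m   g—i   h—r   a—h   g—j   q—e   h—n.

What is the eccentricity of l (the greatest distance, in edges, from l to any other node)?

A farthest node from l is n (r, a also at distance 7).
The path l–d–j–g–m–q–h–n has 7 edges.

7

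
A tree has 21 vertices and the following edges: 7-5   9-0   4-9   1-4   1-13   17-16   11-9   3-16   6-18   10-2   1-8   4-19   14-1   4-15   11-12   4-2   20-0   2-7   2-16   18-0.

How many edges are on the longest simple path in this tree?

7

A longest path is 6–18–0–9–4–2–16–3, with 7 edges.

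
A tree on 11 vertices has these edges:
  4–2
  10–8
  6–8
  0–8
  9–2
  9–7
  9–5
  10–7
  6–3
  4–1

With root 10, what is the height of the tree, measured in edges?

The longest root-to-leaf path is 10 → 7 → 9 → 2 → 4 → 1 (5 edges).

5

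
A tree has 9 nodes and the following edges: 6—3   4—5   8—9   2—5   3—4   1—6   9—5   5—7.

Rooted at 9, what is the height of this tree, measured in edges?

1 sits deepest: 9 – 5 – 4 – 3 – 6 – 1 — 5 edges from the root.

5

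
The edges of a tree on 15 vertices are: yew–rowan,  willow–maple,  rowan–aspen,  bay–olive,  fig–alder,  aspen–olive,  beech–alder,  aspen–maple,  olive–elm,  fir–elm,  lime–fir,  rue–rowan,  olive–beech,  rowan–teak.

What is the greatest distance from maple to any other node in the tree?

5

The node farthest from maple is lime (fig also at distance 5), via maple-aspen-olive-elm-fir-lime — 5 edges.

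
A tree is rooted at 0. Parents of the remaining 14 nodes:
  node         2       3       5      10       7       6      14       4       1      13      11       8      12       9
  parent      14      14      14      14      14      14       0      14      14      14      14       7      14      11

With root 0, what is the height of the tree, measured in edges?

The longest root-to-leaf path is 0-14-7-8 (3 edges).

3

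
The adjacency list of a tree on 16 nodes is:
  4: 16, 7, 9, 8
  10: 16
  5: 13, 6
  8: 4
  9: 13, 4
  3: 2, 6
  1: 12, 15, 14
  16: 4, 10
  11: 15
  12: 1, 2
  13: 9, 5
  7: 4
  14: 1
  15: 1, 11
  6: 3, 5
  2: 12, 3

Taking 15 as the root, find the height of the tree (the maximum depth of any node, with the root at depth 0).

A deepest node is 10, reached by 15 → 1 → 12 → 2 → 3 → 6 → 5 → 13 → 9 → 4 → 16 → 10.
That path has 11 edges, so the height is 11.

11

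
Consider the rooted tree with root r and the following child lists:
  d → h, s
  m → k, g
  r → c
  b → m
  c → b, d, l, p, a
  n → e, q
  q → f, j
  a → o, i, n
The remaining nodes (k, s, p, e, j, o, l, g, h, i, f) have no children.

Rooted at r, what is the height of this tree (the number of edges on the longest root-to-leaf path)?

The longest root-to-leaf path is r – c – a – n – q – j (5 edges).

5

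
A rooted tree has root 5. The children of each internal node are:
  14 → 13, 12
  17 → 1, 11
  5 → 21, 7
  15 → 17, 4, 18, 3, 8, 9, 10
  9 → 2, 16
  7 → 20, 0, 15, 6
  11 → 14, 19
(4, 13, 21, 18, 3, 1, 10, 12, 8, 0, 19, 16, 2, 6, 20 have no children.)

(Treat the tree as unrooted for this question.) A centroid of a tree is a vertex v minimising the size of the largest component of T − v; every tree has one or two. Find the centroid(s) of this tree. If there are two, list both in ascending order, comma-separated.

If 15 is removed the pieces have sizes 7, 6, 3, 1, 1, 1, 1, 1, all ≤ ⌊22/2⌋ = 11.
Every other node leaves some component of size > 11, so the centroid is unique.

15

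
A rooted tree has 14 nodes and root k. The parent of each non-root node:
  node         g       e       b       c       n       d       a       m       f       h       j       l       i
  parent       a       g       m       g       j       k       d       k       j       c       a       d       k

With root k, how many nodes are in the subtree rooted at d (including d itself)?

10

d's subtree: {d, a, l, j, g, n, f, c, e, h}, size 10.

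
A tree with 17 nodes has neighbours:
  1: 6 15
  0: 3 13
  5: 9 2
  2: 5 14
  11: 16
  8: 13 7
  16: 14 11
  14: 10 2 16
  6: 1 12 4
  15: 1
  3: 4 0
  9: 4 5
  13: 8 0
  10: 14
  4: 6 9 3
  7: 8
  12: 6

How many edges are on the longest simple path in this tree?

11

BFS from 11 reaches 7 last, at distance 11; BFS from 7 confirms no node is farther.
Path: 11-16-14-2-5-9-4-3-0-13-8-7.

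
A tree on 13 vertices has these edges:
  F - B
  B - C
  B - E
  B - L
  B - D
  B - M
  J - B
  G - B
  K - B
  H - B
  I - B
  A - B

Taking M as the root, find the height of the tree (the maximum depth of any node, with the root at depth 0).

2

A deepest node is C, reached by M – B – C.
That path has 2 edges, so the height is 2.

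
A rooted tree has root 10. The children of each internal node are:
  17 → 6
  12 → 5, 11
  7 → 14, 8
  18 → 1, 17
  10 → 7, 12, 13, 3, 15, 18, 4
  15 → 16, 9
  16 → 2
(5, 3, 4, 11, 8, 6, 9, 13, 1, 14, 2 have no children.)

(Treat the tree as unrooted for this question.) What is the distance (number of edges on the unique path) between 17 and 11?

17 – 18 – 10 – 12 – 11: 4 edges.

4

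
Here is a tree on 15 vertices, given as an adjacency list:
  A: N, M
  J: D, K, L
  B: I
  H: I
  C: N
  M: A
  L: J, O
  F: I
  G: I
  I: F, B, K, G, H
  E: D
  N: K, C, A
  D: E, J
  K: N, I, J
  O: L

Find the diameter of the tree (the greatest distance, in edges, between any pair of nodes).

6

Starting from E, a farthest node is M at distance 6.
One longest path: E-D-J-K-N-A-M.
So the diameter is 6.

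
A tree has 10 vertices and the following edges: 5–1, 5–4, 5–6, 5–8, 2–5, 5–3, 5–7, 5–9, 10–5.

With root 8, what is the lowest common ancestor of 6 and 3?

Path 6→root: 6 5 8; path 3→root: 3 5 8.
First common node: 5.

5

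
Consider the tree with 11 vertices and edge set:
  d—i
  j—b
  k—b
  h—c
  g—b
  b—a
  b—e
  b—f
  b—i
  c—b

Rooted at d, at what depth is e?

3

d → i → b → e — 3 edges.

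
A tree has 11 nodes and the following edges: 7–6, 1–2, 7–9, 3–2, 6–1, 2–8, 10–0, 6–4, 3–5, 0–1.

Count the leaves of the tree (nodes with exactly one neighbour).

5

Exactly 5 nodes have a single neighbour: 4, 5, 8, 9, 10.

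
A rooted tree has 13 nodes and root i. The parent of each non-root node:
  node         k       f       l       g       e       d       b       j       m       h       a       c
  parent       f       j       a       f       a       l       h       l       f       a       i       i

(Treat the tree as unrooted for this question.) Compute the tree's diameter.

6

A longest path is c-i-a-l-j-f-g, with 6 edges.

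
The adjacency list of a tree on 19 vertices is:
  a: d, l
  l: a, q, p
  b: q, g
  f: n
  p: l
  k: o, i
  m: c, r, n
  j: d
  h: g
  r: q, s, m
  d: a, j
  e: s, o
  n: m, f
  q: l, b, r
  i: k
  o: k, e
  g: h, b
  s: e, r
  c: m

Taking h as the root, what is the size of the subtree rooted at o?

3

The subtree rooted at o contains: o, k, i — 3 nodes.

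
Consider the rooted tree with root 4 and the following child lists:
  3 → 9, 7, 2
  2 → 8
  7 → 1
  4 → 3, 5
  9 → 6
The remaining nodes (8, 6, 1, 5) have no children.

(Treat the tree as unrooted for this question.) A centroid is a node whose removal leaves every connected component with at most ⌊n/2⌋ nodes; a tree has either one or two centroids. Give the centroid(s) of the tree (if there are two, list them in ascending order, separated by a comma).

Delete 3: the remaining components have sizes 2, 2, 2, 2. Max 2 ≤ 4, so 3 is a centroid.
No neighbour of 3 does as well, so 3 is the unique centroid.

3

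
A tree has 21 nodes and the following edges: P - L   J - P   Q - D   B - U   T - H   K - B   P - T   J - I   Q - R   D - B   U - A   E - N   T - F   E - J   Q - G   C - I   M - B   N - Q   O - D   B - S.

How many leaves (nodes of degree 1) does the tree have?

11

Degree-1 nodes: A, C, F, G, H, K, L, M, O, R, S — 11 of them.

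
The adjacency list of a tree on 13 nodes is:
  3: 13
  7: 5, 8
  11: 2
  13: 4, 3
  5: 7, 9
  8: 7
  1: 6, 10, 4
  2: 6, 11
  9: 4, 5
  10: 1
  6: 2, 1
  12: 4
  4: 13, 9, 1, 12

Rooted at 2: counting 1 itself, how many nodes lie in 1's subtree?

10

The subtree rooted at 1 contains: 1, 4, 10, 9, 13, 12, 5, 3, 7, 8 — 10 nodes.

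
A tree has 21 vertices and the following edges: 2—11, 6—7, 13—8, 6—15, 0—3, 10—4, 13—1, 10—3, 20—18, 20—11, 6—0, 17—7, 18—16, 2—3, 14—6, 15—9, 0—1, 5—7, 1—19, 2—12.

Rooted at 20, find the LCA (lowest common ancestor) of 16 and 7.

Path 16→root: 16 18 20; path 7→root: 7 6 0 3 2 11 20.
First common node: 20.

20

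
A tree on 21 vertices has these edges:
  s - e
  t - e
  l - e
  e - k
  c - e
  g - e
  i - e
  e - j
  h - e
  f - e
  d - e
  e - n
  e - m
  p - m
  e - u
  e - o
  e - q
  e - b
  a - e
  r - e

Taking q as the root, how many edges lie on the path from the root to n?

2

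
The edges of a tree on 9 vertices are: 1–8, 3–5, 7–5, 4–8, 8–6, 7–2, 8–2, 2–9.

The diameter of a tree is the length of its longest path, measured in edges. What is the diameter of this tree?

5

BFS from 3 reaches 4 last, at distance 5; BFS from 4 confirms no node is farther.
Path: 3–5–7–2–8–4.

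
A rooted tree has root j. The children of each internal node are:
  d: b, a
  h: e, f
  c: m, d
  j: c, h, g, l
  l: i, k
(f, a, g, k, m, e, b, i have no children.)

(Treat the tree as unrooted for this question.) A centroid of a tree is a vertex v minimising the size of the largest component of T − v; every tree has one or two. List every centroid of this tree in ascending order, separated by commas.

If j is removed the pieces have sizes 5, 3, 3, 1, all ≤ ⌊13/2⌋ = 6.
No neighbour of j does as well, so j is the unique centroid.

j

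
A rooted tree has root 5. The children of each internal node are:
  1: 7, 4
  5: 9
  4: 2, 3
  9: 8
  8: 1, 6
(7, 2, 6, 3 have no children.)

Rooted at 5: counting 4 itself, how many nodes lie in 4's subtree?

4's subtree: {4, 2, 3}, size 3.

3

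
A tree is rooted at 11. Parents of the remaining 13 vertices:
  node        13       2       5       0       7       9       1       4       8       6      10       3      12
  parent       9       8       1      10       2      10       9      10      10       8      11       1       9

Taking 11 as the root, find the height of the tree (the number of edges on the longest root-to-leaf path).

The longest root-to-leaf path is 11 → 10 → 9 → 1 → 3 (4 edges).

4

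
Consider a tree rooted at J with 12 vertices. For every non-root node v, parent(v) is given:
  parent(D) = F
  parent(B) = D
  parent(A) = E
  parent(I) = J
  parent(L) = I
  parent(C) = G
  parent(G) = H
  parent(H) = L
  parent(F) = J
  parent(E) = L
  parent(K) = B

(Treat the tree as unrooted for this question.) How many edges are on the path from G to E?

The path is G - H - L - E, which has 3 edges.

3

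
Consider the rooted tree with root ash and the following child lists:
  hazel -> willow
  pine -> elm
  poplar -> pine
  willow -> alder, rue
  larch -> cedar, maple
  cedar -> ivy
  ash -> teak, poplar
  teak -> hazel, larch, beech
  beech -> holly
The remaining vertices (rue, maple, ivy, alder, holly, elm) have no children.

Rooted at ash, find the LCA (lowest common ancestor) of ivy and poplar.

Ancestors of ivy (toward the root): ivy, cedar, larch, teak, ash.
Ancestors of poplar: poplar, ash.
The deepest node appearing in both lists is ash.

ash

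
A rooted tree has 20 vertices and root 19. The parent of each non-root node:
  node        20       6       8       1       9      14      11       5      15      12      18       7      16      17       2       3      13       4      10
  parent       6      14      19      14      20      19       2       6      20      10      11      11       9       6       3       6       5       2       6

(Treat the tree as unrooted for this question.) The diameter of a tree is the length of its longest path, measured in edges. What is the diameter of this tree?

BFS from 7 reaches 16 last, at distance 7; BFS from 16 confirms no node is farther.
Path: 7–11–2–3–6–20–9–16.

7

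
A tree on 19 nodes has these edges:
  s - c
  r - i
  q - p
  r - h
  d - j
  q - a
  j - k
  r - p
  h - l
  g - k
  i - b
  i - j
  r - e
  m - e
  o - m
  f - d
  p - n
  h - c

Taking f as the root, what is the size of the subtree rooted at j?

Descendants of j (including itself): j, i, k, r, b, g, p, e, h, n, q, m, c, l, a, o, s. That's 17.

17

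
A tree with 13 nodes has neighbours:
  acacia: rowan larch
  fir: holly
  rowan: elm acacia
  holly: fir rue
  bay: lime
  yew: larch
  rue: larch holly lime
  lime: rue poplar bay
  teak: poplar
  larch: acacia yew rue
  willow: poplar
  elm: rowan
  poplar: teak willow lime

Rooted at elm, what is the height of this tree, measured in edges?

7

teak sits deepest: elm-rowan-acacia-larch-rue-lime-poplar-teak — 7 edges from the root.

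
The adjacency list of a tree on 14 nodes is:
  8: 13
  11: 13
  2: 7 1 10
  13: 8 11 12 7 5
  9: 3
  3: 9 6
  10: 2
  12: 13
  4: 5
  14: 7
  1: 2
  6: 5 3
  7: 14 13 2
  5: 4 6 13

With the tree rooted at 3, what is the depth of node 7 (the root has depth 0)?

3 – 6 – 5 – 13 – 7 — 4 edges.

4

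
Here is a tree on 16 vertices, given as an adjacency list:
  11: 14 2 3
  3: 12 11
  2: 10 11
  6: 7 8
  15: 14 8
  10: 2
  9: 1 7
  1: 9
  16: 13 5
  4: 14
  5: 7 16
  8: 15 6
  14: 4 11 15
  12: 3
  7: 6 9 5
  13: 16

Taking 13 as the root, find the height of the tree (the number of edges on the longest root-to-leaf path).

10

The longest root-to-leaf path is 13-16-5-7-6-8-15-14-11-3-12 (10 edges).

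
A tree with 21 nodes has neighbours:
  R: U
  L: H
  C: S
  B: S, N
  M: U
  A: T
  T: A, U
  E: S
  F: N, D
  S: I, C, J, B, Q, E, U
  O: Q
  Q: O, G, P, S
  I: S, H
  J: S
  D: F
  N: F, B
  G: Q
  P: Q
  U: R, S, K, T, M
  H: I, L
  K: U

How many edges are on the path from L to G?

5

Walking from L: L–H–I–S–Q–G. Length 5.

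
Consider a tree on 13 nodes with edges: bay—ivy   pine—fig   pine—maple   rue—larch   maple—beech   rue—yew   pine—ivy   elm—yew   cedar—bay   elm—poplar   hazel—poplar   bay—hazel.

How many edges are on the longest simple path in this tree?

10

BFS from beech reaches larch last, at distance 10; BFS from larch confirms no node is farther.
Path: beech–maple–pine–ivy–bay–hazel–poplar–elm–yew–rue–larch.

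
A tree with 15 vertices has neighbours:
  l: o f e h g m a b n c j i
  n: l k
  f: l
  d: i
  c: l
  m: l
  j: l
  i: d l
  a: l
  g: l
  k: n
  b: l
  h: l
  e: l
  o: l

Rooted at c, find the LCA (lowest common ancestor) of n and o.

l

n's ancestor chain is n, l, c and o's is o, l, c; they first meet at l.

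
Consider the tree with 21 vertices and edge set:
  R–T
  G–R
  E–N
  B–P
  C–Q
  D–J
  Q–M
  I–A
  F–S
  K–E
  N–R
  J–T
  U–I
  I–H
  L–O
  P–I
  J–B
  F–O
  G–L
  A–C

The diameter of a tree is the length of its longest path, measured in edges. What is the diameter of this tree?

BFS from S reaches M last, at distance 14; BFS from M confirms no node is farther.
Path: S – F – O – L – G – R – T – J – B – P – I – A – C – Q – M.

14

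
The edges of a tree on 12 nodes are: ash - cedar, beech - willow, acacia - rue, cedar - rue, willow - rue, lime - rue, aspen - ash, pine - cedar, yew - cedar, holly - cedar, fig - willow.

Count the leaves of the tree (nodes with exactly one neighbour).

Degree-1 nodes: acacia, aspen, beech, fig, holly, lime, pine, yew — 8 of them.

8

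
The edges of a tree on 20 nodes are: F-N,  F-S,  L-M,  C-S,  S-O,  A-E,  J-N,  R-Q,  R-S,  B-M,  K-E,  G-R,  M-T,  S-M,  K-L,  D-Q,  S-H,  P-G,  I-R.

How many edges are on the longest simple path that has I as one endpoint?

Distances from I peak at 7, attained at A.
I – R – S – M – L – K – E – A

7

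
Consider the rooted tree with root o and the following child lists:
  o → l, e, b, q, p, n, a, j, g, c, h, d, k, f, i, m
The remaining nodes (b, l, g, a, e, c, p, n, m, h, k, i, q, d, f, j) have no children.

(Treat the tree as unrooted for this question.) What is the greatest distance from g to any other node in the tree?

2

A farthest node from g is h (l, c, n, d, i, m, j, f, k, e, b, q, p, a also at distance 2).
The path g – o – h has 2 edges.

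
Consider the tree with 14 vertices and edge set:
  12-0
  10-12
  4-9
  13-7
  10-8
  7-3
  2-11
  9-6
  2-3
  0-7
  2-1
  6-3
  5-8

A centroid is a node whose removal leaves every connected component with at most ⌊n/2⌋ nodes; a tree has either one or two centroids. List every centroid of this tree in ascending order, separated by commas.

3, 7

If 3 is removed the pieces have sizes 7, 3, 3, all ≤ ⌊14/2⌋ = 7.
Its neighbour 7 also leaves a largest component of size 7, so both are centroids.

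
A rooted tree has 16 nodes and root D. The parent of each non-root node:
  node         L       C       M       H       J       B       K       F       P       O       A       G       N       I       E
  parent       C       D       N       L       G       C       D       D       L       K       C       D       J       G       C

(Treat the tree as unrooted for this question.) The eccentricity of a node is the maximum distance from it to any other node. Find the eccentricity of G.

4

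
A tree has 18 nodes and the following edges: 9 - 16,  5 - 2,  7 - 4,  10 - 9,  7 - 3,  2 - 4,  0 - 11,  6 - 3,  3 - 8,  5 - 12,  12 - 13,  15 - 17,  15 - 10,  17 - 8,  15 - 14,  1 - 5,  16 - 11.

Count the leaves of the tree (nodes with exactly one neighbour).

5

Degree-1 nodes: 0, 1, 6, 13, 14 — 5 of them.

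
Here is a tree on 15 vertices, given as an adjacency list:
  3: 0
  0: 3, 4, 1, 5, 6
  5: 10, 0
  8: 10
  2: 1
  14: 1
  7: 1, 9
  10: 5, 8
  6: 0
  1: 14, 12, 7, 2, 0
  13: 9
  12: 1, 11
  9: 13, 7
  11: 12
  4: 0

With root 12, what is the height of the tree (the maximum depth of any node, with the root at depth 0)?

8 sits deepest: 12 – 1 – 0 – 5 – 10 – 8 — 5 edges from the root.

5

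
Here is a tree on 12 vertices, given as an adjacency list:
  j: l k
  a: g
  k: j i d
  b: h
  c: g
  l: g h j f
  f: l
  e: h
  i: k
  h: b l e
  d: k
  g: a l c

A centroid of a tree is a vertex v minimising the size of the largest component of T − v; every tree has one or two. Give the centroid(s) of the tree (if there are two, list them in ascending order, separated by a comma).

If l is removed the pieces have sizes 4, 3, 3, 1, all ≤ ⌊12/2⌋ = 6.
No neighbour of l does as well, so l is the unique centroid.

l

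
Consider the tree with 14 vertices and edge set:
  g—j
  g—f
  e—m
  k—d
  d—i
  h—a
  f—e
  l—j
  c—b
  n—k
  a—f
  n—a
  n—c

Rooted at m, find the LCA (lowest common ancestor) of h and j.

h's ancestor chain is h, a, f, e, m and j's is j, g, f, e, m; they first meet at f.

f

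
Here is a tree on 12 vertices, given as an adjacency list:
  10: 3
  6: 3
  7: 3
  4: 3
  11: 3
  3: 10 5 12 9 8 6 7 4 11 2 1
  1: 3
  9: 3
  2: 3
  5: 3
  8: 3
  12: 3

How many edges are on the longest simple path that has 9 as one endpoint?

2

A farthest node from 9 is 6 (11, 7, 1, 2, 12, 5, 4, 10, 8 also at distance 2).
The path 9 – 3 – 6 has 2 edges.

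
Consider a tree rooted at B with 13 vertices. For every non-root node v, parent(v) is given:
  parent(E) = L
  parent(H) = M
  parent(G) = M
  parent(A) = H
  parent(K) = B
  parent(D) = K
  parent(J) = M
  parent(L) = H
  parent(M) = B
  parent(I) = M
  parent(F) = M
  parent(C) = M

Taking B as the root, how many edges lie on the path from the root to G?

2

B–M–G — 2 edges.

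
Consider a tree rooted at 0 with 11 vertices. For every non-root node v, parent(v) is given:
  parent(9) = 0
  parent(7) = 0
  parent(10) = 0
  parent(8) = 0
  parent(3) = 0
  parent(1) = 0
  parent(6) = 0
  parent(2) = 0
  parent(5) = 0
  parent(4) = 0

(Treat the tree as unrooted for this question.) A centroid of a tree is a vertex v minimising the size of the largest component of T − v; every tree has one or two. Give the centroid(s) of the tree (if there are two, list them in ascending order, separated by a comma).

Removing 0 splits the tree into components of sizes 1, 1, 1, 1, 1, 1, 1, 1, 1, 1; the largest is 1 ≤ ⌊11/2⌋ = 5.
No neighbour of 0 does as well, so 0 is the unique centroid.

0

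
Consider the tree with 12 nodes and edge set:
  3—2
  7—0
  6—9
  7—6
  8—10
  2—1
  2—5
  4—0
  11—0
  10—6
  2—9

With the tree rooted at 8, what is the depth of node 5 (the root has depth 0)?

5

8 – 10 – 6 – 9 – 2 – 5 — 5 edges.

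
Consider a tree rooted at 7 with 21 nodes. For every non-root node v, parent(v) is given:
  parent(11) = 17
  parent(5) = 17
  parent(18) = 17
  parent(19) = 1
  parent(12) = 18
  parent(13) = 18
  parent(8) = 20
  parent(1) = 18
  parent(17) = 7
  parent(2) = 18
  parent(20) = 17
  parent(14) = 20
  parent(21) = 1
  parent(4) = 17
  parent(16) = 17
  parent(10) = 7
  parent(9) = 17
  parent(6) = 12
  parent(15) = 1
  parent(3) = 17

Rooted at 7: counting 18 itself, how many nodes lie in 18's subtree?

Descendants of 18 (including itself): 18, 12, 1, 2, 13, 6, 19, 21, 15. That's 9.

9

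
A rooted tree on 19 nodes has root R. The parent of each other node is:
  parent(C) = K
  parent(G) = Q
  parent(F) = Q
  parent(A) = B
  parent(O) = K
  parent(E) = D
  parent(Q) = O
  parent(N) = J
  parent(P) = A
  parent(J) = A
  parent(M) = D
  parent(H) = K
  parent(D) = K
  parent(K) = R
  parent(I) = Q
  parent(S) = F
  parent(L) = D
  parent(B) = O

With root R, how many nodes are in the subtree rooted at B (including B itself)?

5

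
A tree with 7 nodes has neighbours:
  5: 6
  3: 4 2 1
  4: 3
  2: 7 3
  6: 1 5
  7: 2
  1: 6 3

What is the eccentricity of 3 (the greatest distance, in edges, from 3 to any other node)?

3

The node farthest from 3 is 5, via 3-1-6-5 — 3 edges.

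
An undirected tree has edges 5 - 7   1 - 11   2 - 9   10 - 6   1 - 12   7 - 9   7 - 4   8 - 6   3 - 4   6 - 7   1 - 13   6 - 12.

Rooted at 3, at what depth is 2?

3 – 4 – 7 – 9 – 2 — 4 edges.

4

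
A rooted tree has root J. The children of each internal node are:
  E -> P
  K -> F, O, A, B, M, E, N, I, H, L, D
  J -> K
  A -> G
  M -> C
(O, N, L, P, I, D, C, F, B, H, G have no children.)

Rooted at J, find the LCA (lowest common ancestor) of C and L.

C's ancestor chain is C, M, K, J and L's is L, K, J; they first meet at K.

K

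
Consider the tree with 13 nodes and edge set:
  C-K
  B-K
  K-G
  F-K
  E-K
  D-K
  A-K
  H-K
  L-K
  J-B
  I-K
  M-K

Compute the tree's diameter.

Starting from J, a farthest node is I at distance 3.
One longest path: J - B - K - I.
So the diameter is 3.

3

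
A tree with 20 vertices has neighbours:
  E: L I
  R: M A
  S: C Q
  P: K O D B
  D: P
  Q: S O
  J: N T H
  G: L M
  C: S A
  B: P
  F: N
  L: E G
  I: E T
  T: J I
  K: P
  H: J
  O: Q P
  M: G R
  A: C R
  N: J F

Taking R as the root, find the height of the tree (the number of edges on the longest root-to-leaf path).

9

F sits deepest: R–M–G–L–E–I–T–J–N–F — 9 edges from the root.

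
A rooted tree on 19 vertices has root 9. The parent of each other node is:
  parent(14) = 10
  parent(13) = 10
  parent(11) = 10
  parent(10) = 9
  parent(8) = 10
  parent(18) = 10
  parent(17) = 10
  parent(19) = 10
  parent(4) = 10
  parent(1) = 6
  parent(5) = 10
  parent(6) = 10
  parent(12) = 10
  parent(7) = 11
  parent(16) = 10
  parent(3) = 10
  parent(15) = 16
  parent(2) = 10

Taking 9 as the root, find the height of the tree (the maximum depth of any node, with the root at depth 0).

3

1 sits deepest: 9–10–6–1 — 3 edges from the root.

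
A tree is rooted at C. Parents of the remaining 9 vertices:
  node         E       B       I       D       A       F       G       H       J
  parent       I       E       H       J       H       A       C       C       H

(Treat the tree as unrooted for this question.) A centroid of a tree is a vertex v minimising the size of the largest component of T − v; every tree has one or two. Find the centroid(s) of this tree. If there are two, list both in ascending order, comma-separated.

H

If H is removed the pieces have sizes 3, 2, 2, 2, all ≤ ⌊10/2⌋ = 5.
Every other node leaves some component of size > 5, so the centroid is unique.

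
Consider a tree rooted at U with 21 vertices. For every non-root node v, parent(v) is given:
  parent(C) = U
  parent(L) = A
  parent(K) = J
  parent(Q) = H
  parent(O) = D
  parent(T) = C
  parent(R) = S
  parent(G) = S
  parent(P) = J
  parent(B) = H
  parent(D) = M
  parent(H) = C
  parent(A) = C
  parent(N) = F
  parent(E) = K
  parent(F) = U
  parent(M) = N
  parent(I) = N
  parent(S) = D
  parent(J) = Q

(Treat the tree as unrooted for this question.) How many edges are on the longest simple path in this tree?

BFS from E reaches R last, at distance 12; BFS from R confirms no node is farther.
Path: E – K – J – Q – H – C – U – F – N – M – D – S – R.

12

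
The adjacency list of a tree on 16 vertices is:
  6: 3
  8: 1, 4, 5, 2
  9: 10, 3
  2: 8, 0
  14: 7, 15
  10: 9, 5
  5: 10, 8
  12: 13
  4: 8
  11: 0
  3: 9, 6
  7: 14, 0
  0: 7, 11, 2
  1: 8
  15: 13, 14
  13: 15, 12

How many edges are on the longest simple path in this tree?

12

A longest path is 12 - 13 - 15 - 14 - 7 - 0 - 2 - 8 - 5 - 10 - 9 - 3 - 6, with 12 edges.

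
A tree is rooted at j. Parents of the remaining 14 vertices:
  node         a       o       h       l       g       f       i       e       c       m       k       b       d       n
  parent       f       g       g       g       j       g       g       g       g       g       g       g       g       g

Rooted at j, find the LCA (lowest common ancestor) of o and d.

g

o's ancestor chain is o, g, j and d's is d, g, j; they first meet at g.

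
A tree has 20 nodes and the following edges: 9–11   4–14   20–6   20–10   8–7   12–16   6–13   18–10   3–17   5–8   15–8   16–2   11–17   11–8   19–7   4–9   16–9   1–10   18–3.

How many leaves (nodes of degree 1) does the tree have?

8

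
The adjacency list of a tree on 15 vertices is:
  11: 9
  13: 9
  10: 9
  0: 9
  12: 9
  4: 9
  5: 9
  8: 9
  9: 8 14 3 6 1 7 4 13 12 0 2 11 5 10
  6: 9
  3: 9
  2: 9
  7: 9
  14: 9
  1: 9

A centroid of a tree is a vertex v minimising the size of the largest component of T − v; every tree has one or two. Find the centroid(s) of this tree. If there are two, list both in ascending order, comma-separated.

If 9 is removed the pieces have sizes 1, 1, 1, 1, 1, 1, 1, 1, 1, 1, 1, 1, 1, 1, all ≤ ⌊15/2⌋ = 7.
No neighbour of 9 does as well, so 9 is the unique centroid.

9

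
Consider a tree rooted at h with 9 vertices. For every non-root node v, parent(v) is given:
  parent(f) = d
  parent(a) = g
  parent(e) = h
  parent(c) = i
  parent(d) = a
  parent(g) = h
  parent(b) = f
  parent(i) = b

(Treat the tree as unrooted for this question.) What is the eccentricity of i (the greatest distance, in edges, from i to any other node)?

The node farthest from i is e, via i–b–f–d–a–g–h–e — 7 edges.

7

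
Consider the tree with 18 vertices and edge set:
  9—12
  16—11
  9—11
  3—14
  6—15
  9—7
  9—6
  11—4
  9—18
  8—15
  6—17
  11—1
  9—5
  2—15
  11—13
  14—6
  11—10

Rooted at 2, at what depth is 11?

4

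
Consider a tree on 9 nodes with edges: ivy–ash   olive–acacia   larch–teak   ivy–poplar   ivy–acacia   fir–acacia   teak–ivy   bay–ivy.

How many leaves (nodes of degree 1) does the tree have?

6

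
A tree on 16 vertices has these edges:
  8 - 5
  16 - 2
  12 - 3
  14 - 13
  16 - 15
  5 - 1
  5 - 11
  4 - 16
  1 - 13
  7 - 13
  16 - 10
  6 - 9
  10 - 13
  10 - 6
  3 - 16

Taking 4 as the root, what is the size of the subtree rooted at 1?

Descendants of 1 (including itself): 1, 5, 11, 8. That's 4.

4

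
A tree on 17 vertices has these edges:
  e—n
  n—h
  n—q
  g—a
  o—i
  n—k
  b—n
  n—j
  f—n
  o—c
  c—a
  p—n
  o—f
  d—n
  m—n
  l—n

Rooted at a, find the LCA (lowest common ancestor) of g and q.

Path g→root: g a; path q→root: q n f o c a.
First common node: a.

a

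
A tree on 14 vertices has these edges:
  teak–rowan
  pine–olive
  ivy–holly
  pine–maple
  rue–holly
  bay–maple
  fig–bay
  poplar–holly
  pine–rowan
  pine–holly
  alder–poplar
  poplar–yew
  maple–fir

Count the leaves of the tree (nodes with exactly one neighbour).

8

Exactly 8 nodes have a single neighbour: alder, fig, fir, ivy, olive, rue, teak, yew.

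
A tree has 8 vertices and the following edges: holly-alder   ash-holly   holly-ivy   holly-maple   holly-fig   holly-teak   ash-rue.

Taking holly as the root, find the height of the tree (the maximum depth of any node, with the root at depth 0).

The longest root-to-leaf path is holly-ash-rue (2 edges).

2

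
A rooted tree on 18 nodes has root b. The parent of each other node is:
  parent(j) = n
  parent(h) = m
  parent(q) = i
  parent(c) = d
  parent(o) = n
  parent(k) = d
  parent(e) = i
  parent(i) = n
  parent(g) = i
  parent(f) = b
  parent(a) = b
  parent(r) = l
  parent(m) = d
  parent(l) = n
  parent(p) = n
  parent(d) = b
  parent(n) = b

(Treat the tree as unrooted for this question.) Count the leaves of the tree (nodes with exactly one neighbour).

The leaves are a, c, e, f, g, h, j, k, o, p, q, r.
That is 12 leaves.

12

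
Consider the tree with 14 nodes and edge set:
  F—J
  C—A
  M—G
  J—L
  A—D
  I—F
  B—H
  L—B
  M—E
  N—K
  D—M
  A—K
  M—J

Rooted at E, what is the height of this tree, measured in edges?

5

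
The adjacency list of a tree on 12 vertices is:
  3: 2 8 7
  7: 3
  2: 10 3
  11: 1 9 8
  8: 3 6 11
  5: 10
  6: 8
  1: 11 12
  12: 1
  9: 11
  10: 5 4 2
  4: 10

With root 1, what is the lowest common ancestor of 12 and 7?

1

Ancestors of 12 (toward the root): 12, 1.
Ancestors of 7: 7, 3, 8, 11, 1.
The deepest node appearing in both lists is 1.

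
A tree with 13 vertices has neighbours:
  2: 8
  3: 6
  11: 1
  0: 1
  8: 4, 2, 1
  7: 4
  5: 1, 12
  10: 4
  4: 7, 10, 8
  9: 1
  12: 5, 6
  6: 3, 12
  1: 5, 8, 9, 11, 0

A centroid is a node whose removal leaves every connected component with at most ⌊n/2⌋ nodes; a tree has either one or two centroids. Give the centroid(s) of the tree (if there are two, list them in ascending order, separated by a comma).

1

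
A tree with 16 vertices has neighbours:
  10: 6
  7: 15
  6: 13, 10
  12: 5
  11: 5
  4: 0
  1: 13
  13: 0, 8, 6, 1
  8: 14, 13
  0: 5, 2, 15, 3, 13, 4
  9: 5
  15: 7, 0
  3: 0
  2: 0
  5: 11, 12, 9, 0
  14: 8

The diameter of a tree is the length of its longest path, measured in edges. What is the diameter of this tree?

Starting from 11, a farthest node is 14 at distance 5.
One longest path: 11-5-0-13-8-14.
So the diameter is 5.

5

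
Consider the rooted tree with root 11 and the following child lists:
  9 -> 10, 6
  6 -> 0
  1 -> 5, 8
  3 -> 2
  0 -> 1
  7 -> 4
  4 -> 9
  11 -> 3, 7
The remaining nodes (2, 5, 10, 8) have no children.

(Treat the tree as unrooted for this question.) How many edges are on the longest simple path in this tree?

9

A longest path is 8-1-0-6-9-4-7-11-3-2, with 9 edges.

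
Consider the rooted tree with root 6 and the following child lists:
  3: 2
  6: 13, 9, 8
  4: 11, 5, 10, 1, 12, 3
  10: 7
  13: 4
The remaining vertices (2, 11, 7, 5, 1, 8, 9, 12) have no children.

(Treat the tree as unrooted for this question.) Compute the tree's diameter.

Starting from 9, a farthest node is 7 at distance 5.
One longest path: 9-6-13-4-10-7.
So the diameter is 5.

5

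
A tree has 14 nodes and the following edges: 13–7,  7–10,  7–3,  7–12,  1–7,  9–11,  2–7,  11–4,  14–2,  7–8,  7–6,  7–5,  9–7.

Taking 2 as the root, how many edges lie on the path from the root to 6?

2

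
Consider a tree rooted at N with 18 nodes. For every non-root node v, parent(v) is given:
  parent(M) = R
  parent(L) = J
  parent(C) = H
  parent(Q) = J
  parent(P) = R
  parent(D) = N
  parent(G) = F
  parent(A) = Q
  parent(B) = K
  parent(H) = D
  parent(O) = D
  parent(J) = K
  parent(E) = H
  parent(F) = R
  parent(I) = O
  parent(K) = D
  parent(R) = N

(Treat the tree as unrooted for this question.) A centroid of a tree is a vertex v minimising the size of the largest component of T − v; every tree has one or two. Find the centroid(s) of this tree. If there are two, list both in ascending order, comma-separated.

D

Delete D: the remaining components have sizes 6, 6, 3, 2. Max 6 ≤ 9, so D is a centroid.
Every other node leaves some component of size > 9, so the centroid is unique.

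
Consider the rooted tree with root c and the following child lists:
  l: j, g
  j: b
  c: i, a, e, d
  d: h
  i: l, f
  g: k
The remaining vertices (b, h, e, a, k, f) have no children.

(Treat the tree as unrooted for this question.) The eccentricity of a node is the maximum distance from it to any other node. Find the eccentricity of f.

A farthest node from f is k (h, b also at distance 4).
The path f-i-l-g-k has 4 edges.

4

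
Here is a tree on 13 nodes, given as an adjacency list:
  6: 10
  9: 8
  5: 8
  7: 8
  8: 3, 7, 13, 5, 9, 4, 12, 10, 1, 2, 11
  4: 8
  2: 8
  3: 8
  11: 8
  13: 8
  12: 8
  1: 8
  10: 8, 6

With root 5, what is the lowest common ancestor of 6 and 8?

Path 6→root: 6 10 8 5; path 8→root: 8 5.
First common node: 8.

8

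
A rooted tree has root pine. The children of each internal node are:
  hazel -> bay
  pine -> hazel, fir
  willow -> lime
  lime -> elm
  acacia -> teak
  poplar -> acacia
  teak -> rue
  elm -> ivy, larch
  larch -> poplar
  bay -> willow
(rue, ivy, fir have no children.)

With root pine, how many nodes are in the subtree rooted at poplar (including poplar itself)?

The subtree rooted at poplar contains: poplar, acacia, teak, rue — 4 nodes.

4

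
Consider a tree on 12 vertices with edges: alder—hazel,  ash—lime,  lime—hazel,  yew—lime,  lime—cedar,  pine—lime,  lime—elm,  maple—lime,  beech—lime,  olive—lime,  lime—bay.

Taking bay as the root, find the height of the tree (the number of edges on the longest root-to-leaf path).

3

alder sits deepest: bay–lime–hazel–alder — 3 edges from the root.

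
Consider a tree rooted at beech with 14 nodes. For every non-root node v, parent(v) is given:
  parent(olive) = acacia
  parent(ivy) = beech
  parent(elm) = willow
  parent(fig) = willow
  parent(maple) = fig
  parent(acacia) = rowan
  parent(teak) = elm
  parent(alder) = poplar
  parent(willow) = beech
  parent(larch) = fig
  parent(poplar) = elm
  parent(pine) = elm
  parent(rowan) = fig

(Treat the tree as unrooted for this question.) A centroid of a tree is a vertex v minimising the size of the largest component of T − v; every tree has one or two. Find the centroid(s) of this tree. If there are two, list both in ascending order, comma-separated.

Removing willow splits the tree into components of sizes 6, 5, 2; the largest is 6 ≤ ⌊14/2⌋ = 7.
Every other node leaves some component of size > 7, so the centroid is unique.

willow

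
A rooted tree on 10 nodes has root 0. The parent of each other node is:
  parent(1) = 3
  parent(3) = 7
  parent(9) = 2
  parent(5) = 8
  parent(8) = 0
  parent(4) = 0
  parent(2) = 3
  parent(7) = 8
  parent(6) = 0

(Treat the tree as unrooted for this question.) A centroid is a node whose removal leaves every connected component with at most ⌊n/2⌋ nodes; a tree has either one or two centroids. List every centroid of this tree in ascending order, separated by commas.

Removing 7 splits the tree into components of sizes 5, 4; the largest is 5 ≤ ⌊10/2⌋ = 5.
8 is adjacent to 7 and is also a centroid (the largest component after removing it is likewise 5).

7, 8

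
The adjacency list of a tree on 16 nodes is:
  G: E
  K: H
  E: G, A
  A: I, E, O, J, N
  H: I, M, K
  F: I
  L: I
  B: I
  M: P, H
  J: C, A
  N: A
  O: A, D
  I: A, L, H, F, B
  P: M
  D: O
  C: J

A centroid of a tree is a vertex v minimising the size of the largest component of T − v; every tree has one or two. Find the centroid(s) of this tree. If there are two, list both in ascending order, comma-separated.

A, I

Removing I splits the tree into components of sizes 8, 4, 1, 1, 1; the largest is 8 ≤ ⌊16/2⌋ = 8.
A is adjacent to I and is also a centroid (the largest component after removing it is likewise 8).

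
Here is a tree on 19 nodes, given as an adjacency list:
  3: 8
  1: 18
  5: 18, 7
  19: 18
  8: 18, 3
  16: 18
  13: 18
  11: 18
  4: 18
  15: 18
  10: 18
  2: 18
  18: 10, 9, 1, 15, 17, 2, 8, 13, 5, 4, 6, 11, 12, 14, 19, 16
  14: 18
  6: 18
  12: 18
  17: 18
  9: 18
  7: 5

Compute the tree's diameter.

BFS from 7 reaches 3 last, at distance 4; BFS from 3 confirms no node is farther.
Path: 7 – 5 – 18 – 8 – 3.

4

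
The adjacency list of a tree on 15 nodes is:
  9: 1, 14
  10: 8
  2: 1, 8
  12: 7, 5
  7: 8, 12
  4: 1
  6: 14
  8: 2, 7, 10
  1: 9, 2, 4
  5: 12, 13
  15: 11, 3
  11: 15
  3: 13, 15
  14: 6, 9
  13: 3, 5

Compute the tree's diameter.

12

Starting from 11, a farthest node is 6 at distance 12.
One longest path: 11 - 15 - 3 - 13 - 5 - 12 - 7 - 8 - 2 - 1 - 9 - 14 - 6.
So the diameter is 12.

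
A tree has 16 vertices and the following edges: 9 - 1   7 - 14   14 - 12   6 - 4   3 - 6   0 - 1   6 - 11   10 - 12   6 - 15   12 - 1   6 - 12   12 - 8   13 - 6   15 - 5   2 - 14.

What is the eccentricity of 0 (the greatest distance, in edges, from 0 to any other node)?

The node farthest from 0 is 5, via 0-1-12-6-15-5 — 5 edges.

5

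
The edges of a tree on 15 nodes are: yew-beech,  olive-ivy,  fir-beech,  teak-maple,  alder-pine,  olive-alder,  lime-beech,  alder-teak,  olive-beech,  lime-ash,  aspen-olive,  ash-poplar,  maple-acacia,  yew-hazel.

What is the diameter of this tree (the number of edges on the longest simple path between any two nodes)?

8

A longest path is poplar-ash-lime-beech-olive-alder-teak-maple-acacia, with 8 edges.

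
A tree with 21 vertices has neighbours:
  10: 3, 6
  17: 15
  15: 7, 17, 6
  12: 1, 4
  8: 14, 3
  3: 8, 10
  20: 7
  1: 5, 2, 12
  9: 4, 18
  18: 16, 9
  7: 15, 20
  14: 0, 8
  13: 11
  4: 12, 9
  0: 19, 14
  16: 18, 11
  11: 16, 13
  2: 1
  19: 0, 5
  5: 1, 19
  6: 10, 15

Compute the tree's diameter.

18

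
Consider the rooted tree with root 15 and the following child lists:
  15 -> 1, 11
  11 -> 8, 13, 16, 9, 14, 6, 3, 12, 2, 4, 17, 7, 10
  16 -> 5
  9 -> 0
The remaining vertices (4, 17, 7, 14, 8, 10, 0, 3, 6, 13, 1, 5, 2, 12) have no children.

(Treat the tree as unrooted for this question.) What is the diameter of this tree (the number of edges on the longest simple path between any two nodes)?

4

BFS from 0 reaches 5 last, at distance 4; BFS from 5 confirms no node is farther.
Path: 0–9–11–16–5.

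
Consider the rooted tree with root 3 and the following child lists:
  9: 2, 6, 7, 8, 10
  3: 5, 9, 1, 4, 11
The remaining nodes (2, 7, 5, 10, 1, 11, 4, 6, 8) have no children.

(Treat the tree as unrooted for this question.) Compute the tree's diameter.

A longest path is 4 - 3 - 9 - 10, with 3 edges.

3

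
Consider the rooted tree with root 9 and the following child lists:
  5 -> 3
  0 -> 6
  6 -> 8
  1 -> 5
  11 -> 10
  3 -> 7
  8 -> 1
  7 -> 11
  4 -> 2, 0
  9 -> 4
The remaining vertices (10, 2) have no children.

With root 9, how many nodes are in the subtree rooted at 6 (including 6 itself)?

6's subtree: {6, 8, 1, 5, 3, 7, 11, 10}, size 8.

8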